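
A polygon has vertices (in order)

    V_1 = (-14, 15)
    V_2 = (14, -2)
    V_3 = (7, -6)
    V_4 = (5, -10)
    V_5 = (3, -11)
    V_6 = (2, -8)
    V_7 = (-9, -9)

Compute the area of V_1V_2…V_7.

Apply the shoelace formula: 2A = Σ (x_i·y_{i+1} − x_{i+1}·y_i), indices taken mod 7.
Cross-terms: -182, -70, -40, -25, -2, -90, -261  ⇒  Σ = -670
Area = |Σ|/2 = 335.

335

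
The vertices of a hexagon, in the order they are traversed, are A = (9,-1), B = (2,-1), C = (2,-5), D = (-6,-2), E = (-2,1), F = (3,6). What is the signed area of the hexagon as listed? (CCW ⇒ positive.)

-65.5

Apply the shoelace (surveyor's) formula: 2A = Σ (x_i·y_{i+1} − x_{i+1}·y_i), indices taken mod 6.
A→B: (9)(-1) − (2)(-1) = -7
B→C: (2)(-5) − (2)(-1) = -8
C→D: (2)(-2) − (-6)(-5) = -34
D→E: (-6)(1) − (-2)(-2) = -10
E→F: (-2)(6) − (3)(1) = -15
F→A: (3)(-1) − (9)(6) = -57
Σ = -131
Signed area = Σ/2 = -65.5 (negative ⇒ clockwise traversal).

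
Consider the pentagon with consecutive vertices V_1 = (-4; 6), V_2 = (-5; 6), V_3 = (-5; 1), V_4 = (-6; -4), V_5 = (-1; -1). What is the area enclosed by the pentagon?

24.5

Apply the shoelace (surveyor's) formula: 2A = Σ (x_i·y_{i+1} − x_{i+1}·y_i), indices taken mod 5.
Cross-terms: 6, 25, 26, 2, -10  ⇒  Σ = 49
Area = |Σ|/2 = 24.5.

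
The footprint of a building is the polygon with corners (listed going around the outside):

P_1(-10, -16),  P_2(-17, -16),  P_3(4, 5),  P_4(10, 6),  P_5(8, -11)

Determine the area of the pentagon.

Apply the surveyor's formula: 2A = Σ (x_i·y_{i+1} − x_{i+1}·y_i), indices taken mod 5.
Σ = (-112) + (-21) + (-26) + (-158) + (-238) = -555
Area = |Σ|/2 = 277.5.

277.5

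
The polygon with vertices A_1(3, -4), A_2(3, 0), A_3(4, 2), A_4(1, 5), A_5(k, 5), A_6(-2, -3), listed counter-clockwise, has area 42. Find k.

-2

The doubled signed area Σ (x_i y_{i+1} − x_{i+1} y_i) is linear in k.
With k=0 it equals 68; the coefficient of k is -8 (from the two edges through A_5).
So -8·k + 68 = 2·42 = 84 ⇒ k = -2.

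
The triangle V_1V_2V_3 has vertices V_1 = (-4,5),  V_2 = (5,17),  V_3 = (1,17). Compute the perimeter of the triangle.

|V_1V_2| = √((9)² + (12)²) = √225 = 15
|V_2V_3| = √((-4)² + (0)²) = √16 = 4
|V_3V_1| = √((-5)² + (-12)²) = √169 = 13
Perimeter = 15 + 4 + 13 = 32.

32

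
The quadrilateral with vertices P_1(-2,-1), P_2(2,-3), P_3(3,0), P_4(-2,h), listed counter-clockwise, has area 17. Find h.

The doubled signed area Σ (x_i y_{i+1} − x_{i+1} y_i) is linear in h.
With h=0 it equals 19; the coefficient of h is 5 (from the two edges through P_4).
So 5·h + 19 = 2·17 = 34 ⇒ h = 3.

3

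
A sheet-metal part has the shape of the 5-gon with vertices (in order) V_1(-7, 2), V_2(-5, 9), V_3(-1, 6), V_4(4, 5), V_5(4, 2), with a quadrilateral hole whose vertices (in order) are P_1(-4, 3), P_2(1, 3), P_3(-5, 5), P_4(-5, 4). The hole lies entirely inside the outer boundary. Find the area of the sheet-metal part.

41

Outer boundary:
Cross-terms: -53, -21, -29, -12, 22  ⇒  Σ = -93
Area = |Σ|/2 = 46.5.
Hole:
Σ = (-15) + (20) + (5) + (1) = 11
Area = |Σ|/2 = 5.5.
Net area = 46.5 − 5.5 = 41.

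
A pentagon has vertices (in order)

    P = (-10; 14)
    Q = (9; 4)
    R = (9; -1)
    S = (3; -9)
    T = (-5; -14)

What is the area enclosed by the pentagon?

293

Σ = (-166) + (-45) + (-78) + (-87) + (-210) = -586
Area = |Σ|/2 = 293.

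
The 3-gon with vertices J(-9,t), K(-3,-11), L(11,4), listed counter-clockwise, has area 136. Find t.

The doubled signed area Σ (x_i y_{i+1} − x_{i+1} y_i) is linear in t.
With t=0 it equals 244; the coefficient of t is 14 (from the two edges through J).
So 14·t + 244 = 2·136 = 272 ⇒ t = 2.

2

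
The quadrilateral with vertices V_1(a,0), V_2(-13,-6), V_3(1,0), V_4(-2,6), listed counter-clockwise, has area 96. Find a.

-15

The doubled signed area Σ (x_i y_{i+1} − x_{i+1} y_i) is linear in a.
With a=0 it equals 12; the coefficient of a is -12 (from the two edges through V_1).
So -12·a + 12 = 2·96 = 192 ⇒ a = -15.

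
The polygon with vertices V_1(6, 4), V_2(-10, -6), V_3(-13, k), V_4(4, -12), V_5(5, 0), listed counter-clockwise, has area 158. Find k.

The doubled signed area Σ (x_i y_{i+1} − x_{i+1} y_i) is linear in k.
With k=0 it equals 162; the coefficient of k is -14 (from the two edges through V_3).
So -14·k + 162 = 2·158 = 316 ⇒ k = -11.

-11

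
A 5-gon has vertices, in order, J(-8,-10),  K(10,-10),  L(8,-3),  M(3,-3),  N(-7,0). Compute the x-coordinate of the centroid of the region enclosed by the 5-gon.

43/264

Apply the shoelace formula. First the cross-terms c_i = x_i·y_{i+1} − x_{i+1}·y_i:
  180, 50, -15, -21, 70  ⇒  2A = 264, A = 132.
Then Σ (x_i + x_{i+1})·c_i = 129, so x̄ = 129 / (6·132) = 43/264.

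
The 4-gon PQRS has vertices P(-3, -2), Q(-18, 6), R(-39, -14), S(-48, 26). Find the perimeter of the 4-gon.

140

|PQ| = √((-15)² + (8)²) = √289 = 17
|QR| = √((-21)² + (-20)²) = √841 = 29
|RS| = √((-9)² + (40)²) = √1681 = 41
|SP| = √((45)² + (-28)²) = √2809 = 53
Perimeter = 17 + 29 + 41 + 53 = 140.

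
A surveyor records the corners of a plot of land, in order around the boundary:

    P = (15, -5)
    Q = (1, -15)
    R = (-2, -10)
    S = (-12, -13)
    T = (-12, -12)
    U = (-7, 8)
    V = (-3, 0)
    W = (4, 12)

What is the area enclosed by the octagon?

379

Apply the shoelace (surveyor's) formula: 2A = Σ (x_i·y_{i+1} − x_{i+1}·y_i), indices taken mod 8.
Cross-terms: -220, -40, -94, -12, -180, 24, -36, -200  ⇒  Σ = -758
Area = |Σ|/2 = 379.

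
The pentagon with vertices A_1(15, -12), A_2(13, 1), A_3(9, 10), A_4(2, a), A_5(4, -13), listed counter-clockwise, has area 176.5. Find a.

The doubled signed area Σ (x_i y_{i+1} − x_{i+1} y_i) is linear in a.
With a=0 it equals 393; the coefficient of a is 5 (from the two edges through A_4).
So 5·a + 393 = 2·176.5 = 353 ⇒ a = -8.

-8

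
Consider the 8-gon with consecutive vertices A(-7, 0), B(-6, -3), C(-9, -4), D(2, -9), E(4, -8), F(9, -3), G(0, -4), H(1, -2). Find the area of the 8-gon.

70.5

A→B: (-7)(-3) − (-6)(0) = 21
B→C: (-6)(-4) − (-9)(-3) = -3
C→D: (-9)(-9) − (2)(-4) = 89
D→E: (2)(-8) − (4)(-9) = 20
E→F: (4)(-3) − (9)(-8) = 60
F→G: (9)(-4) − (0)(-3) = -36
G→H: (0)(-2) − (1)(-4) = 4
H→A: (1)(0) − (-7)(-2) = -14
Σ = 141
Area = |Σ|/2 = 70.5.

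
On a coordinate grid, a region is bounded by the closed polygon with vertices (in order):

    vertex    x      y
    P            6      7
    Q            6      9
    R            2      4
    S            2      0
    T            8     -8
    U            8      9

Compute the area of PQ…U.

66

Apply Gauss's area formula: 2A = Σ (x_i·y_{i+1} − x_{i+1}·y_i), indices taken mod 6.
P→Q: (6)(9) − (6)(7) = 12
Q→R: (6)(4) − (2)(9) = 6
R→S: (2)(0) − (2)(4) = -8
S→T: (2)(-8) − (8)(0) = -16
T→U: (8)(9) − (8)(-8) = 136
U→P: (8)(7) − (6)(9) = 2
Σ = 132
Area = |Σ|/2 = 66.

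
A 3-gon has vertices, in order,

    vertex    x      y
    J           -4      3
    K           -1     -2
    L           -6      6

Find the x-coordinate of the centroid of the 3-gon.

-11/3

Apply Gauss's area formula. First the cross-terms c_i = x_i·y_{i+1} − x_{i+1}·y_i:
  11, -18, 6  ⇒  2A = -1, A = -0.5.
Then Σ (x_i + x_{i+1})·c_i = 11, so x̄ = 11 / (6·(-0.5)) = -11/3.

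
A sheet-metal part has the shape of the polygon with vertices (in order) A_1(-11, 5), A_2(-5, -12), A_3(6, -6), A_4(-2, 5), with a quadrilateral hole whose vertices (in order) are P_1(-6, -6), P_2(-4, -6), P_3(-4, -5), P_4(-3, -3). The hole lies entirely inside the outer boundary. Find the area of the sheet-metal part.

158.5

Outer boundary:
Σ = (157) + (102) + (18) + (45) = 322
Area = |Σ|/2 = 161.
Hole:
Apply the shoelace (surveyor's) formula: 2A = Σ (x_i·y_{i+1} − x_{i+1}·y_i), indices taken mod 4.
Σ = (12) + (-4) + (-3) + (0) = 5
Area = |Σ|/2 = 2.5.
Net area = 161 − 2.5 = 158.5.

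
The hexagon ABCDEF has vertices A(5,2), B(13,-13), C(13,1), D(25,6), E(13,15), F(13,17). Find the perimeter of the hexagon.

|AB| = √((8)² + (-15)²) = √289 = 17
|BC| = √((0)² + (14)²) = √196 = 14
|CD| = √((12)² + (5)²) = √169 = 13
|DE| = √((-12)² + (9)²) = √225 = 15
|EF| = √((0)² + (2)²) = √4 = 2
|FA| = √((-8)² + (-15)²) = √289 = 17
Perimeter = 17 + 14 + 13 + 15 + 2 + 17 = 78.

78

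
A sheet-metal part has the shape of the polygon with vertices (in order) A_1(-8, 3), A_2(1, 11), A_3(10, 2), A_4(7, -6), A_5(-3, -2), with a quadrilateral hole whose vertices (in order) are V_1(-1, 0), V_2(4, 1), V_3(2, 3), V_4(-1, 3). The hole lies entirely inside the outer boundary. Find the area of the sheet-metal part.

Outer boundary:
Apply the surveyor's formula: 2A = Σ (x_i·y_{i+1} − x_{i+1}·y_i), indices taken mod 5.
A_1→A_2: (-8)(11) − (1)(3) = -91
A_2→A_3: (1)(2) − (10)(11) = -108
A_3→A_4: (10)(-6) − (7)(2) = -74
A_4→A_5: (7)(-2) − (-3)(-6) = -32
A_5→A_1: (-3)(3) − (-8)(-2) = -25
Σ = -330
Area = |Σ|/2 = 165.
Hole:
Apply the shoelace formula: 2A = Σ (x_i·y_{i+1} − x_{i+1}·y_i), indices taken mod 4.
Cross-terms: -1, 10, 9, 3  ⇒  Σ = 21
Area = |Σ|/2 = 10.5.
Net area = 165 − 10.5 = 154.5.

154.5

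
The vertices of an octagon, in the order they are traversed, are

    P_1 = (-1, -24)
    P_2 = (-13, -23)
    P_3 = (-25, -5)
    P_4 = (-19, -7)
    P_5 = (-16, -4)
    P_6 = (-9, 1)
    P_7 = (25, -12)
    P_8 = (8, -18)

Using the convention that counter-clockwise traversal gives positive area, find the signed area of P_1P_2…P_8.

-644

Apply the shoelace formula: 2A = Σ (x_i·y_{i+1} − x_{i+1}·y_i), indices taken mod 8.
Cross-terms: -289, -510, 80, -36, -52, 83, -354, -210  ⇒  Σ = -1288
Signed area = Σ/2 = -644 (negative ⇒ clockwise traversal).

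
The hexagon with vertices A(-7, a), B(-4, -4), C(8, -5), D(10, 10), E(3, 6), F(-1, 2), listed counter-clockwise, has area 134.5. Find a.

Write out the shoelace sum; only the two edges meeting at A involve a:
2·Area = [((-1)·a − (-7)·2) + ((-7)·(-4) − (-4)·a)] + 224
       = 3·a + 266 = 269
⇒ a = 1.

1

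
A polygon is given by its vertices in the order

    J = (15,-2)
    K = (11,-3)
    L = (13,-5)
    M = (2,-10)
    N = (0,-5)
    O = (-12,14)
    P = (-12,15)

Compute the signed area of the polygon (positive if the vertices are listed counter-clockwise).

-221

Cross-terms: -23, -16, -120, -10, -60, -12, -201  ⇒  Σ = -442
Signed area = Σ/2 = -221 (negative ⇒ clockwise traversal).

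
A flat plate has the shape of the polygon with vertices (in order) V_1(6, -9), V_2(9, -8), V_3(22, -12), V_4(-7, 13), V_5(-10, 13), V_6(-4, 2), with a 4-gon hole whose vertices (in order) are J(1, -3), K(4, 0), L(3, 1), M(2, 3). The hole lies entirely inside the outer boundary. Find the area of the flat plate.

Outer boundary:
Σ = (33) + (68) + (202) + (39) + (32) + (24) = 398
Area = |Σ|/2 = 199.
Hole:
Apply the surveyor's formula: 2A = Σ (x_i·y_{i+1} − x_{i+1}·y_i), indices taken mod 4.
Cross-terms: 12, 4, 7, -9  ⇒  Σ = 14
Area = |Σ|/2 = 7.
Net area = 199 − 7 = 192.

192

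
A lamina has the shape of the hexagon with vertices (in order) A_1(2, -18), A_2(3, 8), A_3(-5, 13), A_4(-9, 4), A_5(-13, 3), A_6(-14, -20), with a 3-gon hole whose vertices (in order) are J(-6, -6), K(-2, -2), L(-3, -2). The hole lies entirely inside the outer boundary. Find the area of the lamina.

Outer boundary:
Cross-terms: 70, 79, 97, 25, 302, 292  ⇒  Σ = 865
Area = |Σ|/2 = 432.5.
Hole:
Apply the shoelace formula: 2A = Σ (x_i·y_{i+1} − x_{i+1}·y_i), indices taken mod 3.
J→K: (-6)(-2) − (-2)(-6) = 0
K→L: (-2)(-2) − (-3)(-2) = -2
L→J: (-3)(-6) − (-6)(-2) = 6
Σ = 4
Area = |Σ|/2 = 2.
Net area = 432.5 − 2 = 430.5.

430.5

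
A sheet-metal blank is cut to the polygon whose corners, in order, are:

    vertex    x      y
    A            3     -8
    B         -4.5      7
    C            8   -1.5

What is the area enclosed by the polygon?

61.875

Apply Gauss's area formula: 2A = Σ (x_i·y_{i+1} − x_{i+1}·y_i), indices taken mod 3.
Σ = (-15) + (-49.25) + (-59.5) = -123.75
Area = |Σ|/2 = 61.875.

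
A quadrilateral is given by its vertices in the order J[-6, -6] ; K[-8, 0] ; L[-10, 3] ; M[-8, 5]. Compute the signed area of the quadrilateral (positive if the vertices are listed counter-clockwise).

Apply Gauss's area formula: 2A = Σ (x_i·y_{i+1} − x_{i+1}·y_i), indices taken mod 4.
Cross-terms: -48, -24, -26, 78  ⇒  Σ = -20
Signed area = Σ/2 = -10 (negative ⇒ clockwise traversal).

-10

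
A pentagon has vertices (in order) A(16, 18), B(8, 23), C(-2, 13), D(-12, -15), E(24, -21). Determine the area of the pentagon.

Cross-terms: 224, 150, 186, 612, 768  ⇒  Σ = 1940
Area = |Σ|/2 = 970.

970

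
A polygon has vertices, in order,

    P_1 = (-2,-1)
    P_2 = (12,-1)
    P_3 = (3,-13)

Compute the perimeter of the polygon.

|P_1P_2| = √((14)² + (0)²) = √196 = 14
|P_2P_3| = √((-9)² + (-12)²) = √225 = 15
|P_3P_1| = √((-5)² + (12)²) = √169 = 13
Perimeter = 14 + 15 + 13 = 42.

42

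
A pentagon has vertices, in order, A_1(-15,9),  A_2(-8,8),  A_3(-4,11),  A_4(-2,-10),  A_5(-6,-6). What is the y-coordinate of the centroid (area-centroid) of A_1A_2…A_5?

Apply the surveyor's formula. First the cross-terms c_i = x_i·y_{i+1} − x_{i+1}·y_i:
  -48, -56, 62, -48, -144  ⇒  2A = -234, A = -117.
Then Σ (y_i + y_{i+1})·c_i = -1482, so ȳ = -1482 / (6·(-117)) = 19/9.

19/9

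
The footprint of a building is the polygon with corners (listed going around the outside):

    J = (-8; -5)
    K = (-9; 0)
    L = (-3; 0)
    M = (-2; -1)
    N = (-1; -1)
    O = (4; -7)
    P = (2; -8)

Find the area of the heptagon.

Cross-terms: -45, 0, 3, 1, 11, -18, -74  ⇒  Σ = -122
Area = |Σ|/2 = 61.

61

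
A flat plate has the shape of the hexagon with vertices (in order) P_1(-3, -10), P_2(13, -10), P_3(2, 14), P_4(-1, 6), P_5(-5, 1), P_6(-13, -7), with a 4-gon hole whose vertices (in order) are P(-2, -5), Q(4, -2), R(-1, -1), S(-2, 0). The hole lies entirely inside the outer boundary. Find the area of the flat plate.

274

Outer boundary:
Σ = (160) + (202) + (26) + (29) + (48) + (109) = 574
Area = |Σ|/2 = 287.
Hole:
Apply the shoelace formula: 2A = Σ (x_i·y_{i+1} − x_{i+1}·y_i), indices taken mod 4.
Σ = (24) + (-6) + (-2) + (10) = 26
Area = |Σ|/2 = 13.
Net area = 287 − 13 = 274.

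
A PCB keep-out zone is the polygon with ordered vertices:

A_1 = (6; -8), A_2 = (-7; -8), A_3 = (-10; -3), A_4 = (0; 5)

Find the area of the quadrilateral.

Cross-terms: -104, -59, -50, -30  ⇒  Σ = -243
Area = |Σ|/2 = 121.5.

121.5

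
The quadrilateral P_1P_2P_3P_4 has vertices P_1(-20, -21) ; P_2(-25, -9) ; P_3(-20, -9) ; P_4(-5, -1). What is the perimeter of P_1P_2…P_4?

60

|P_1P_2| = √((-5)² + (12)²) = √169 = 13
|P_2P_3| = √((5)² + (0)²) = √25 = 5
|P_3P_4| = √((15)² + (8)²) = √289 = 17
|P_4P_1| = √((-15)² + (-20)²) = √625 = 25
Perimeter = 13 + 5 + 17 + 25 = 60.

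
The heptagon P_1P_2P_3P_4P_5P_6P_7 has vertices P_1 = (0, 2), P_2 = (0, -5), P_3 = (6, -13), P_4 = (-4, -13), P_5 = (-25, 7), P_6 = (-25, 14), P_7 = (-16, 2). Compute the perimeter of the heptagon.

|P_1P_2| = √((0)² + (-7)²) = √49 = 7
|P_2P_3| = √((6)² + (-8)²) = √100 = 10
|P_3P_4| = √((-10)² + (0)²) = √100 = 10
|P_4P_5| = √((-21)² + (20)²) = √841 = 29
|P_5P_6| = √((0)² + (7)²) = √49 = 7
|P_6P_7| = √((9)² + (-12)²) = √225 = 15
|P_7P_1| = √((16)² + (0)²) = √256 = 16
Perimeter = 7 + 10 + 10 + 29 + 7 + 15 + 16 = 94.

94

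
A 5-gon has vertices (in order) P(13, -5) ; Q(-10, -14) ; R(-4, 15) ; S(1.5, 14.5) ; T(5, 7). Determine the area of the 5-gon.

348.25

Σ = (-232) + (-206) + (-80.5) + (-62) + (-116) = -696.5
Area = |Σ|/2 = 348.25.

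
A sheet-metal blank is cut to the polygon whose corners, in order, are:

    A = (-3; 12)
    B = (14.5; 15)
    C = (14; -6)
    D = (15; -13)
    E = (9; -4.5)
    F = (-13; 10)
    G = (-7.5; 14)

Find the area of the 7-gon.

341

A→B: (-3)(15) − (14.5)(12) = -219
B→C: (14.5)(-6) − (14)(15) = -297
C→D: (14)(-13) − (15)(-6) = -92
D→E: (15)(-4.5) − (9)(-13) = 49.5
E→F: (9)(10) − (-13)(-4.5) = 31.5
F→G: (-13)(14) − (-7.5)(10) = -107
G→A: (-7.5)(12) − (-3)(14) = -48
Σ = -682
Area = |Σ|/2 = 341.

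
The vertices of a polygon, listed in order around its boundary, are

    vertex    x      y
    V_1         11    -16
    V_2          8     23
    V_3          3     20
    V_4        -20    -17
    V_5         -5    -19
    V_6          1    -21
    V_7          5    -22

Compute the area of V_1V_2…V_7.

742.5

Σ = (381) + (91) + (349) + (295) + (124) + (83) + (162) = 1485
Area = |Σ|/2 = 742.5.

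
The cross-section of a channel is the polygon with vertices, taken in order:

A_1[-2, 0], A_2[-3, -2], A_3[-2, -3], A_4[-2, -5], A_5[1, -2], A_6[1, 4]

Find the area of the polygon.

18

Cross-terms: 4, 5, 4, 9, 6, 8  ⇒  Σ = 36
Area = |Σ|/2 = 18.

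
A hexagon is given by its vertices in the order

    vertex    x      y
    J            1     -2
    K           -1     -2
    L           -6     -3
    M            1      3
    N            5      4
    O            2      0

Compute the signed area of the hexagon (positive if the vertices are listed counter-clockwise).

-25.5

Apply the surveyor's formula: 2A = Σ (x_i·y_{i+1} − x_{i+1}·y_i), indices taken mod 6.
Σ = (-4) + (-9) + (-15) + (-11) + (-8) + (-4) = -51
Signed area = Σ/2 = -25.5 (negative ⇒ clockwise traversal).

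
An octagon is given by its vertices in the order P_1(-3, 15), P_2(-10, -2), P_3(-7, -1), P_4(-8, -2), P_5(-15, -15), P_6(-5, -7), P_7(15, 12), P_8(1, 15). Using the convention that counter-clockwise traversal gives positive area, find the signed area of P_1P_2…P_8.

298

Apply the surveyor's formula: 2A = Σ (x_i·y_{i+1} − x_{i+1}·y_i), indices taken mod 8.
Σ = (156) + (-4) + (6) + (90) + (30) + (45) + (213) + (60) = 596
Signed area = Σ/2 = 298 (positive ⇒ counter-clockwise traversal).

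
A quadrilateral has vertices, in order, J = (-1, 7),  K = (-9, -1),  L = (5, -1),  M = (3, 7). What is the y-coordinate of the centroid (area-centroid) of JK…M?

61/27

Apply the surveyor's formula. First the cross-terms c_i = x_i·y_{i+1} − x_{i+1}·y_i:
  64, 14, 38, 28  ⇒  2A = 144, A = 72.
Then Σ (y_i + y_{i+1})·c_i = 976, so ȳ = 976 / (6·72) = 61/27.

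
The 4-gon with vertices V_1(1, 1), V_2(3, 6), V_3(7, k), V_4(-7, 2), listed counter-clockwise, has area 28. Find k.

Write out the shoelace sum; only the two edges meeting at V_3 involve k:
2·Area = [(3·k − 7·6) + (7·2 − (-7)·k)] + -6
       = 10·k + -34 = 56
⇒ k = 9.

9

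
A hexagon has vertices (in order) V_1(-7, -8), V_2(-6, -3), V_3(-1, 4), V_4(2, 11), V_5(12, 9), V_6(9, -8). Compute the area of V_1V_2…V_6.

246

Apply the shoelace formula: 2A = Σ (x_i·y_{i+1} − x_{i+1}·y_i), indices taken mod 6.
Σ = (-27) + (-27) + (-19) + (-114) + (-177) + (-128) = -492
Area = |Σ|/2 = 246.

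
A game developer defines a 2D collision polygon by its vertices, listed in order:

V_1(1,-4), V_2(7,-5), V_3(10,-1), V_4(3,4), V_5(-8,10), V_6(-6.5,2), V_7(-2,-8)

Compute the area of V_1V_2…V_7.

Σ = (23) + (43) + (43) + (62) + (49) + (56) + (16) = 292
Area = |Σ|/2 = 146.

146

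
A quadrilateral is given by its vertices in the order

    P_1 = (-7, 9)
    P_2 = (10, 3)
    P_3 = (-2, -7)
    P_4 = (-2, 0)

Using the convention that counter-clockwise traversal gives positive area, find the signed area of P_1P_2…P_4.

-103.5

Apply the shoelace formula: 2A = Σ (x_i·y_{i+1} − x_{i+1}·y_i), indices taken mod 4.
Cross-terms: -111, -64, -14, -18  ⇒  Σ = -207
Signed area = Σ/2 = -103.5 (negative ⇒ clockwise traversal).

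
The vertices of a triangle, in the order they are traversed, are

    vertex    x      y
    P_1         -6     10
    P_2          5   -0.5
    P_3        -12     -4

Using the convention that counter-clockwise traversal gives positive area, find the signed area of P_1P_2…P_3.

-108.5

Apply the shoelace (surveyor's) formula: 2A = Σ (x_i·y_{i+1} − x_{i+1}·y_i), indices taken mod 3.
P_1→P_2: (-6)(-0.5) − (5)(10) = -47
P_2→P_3: (5)(-4) − (-12)(-0.5) = -26
P_3→P_1: (-12)(10) − (-6)(-4) = -144
Σ = -217
Signed area = Σ/2 = -108.5 (negative ⇒ clockwise traversal).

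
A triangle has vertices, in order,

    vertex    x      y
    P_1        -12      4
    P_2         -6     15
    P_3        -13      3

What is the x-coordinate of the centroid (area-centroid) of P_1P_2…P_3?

Apply Gauss's area formula. First the cross-terms c_i = x_i·y_{i+1} − x_{i+1}·y_i:
  -156, 177, -16  ⇒  2A = 5, A = 2.5.
Then Σ (x_i + x_{i+1})·c_i = -155, so x̄ = -155 / (6·2.5) = -31/3.

-31/3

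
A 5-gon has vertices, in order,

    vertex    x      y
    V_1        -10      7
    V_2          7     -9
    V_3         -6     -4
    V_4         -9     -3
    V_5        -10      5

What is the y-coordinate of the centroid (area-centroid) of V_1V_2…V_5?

Apply the shoelace formula. First the cross-terms c_i = x_i·y_{i+1} − x_{i+1}·y_i:
  41, -82, -18, -75, -20  ⇒  2A = -154, A = -77.
Then Σ (y_i + y_{i+1})·c_i = 720, so ȳ = 720 / (6·(-77)) = -120/77.

-120/77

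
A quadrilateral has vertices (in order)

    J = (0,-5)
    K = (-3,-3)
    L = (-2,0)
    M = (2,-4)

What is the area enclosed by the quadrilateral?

Apply the shoelace formula: 2A = Σ (x_i·y_{i+1} − x_{i+1}·y_i), indices taken mod 4.
Σ = (-15) + (-6) + (8) + (-10) = -23
Area = |Σ|/2 = 11.5.

11.5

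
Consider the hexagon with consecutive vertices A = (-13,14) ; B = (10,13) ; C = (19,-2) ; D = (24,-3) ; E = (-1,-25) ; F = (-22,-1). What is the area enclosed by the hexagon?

A→B: (-13)(13) − (10)(14) = -309
B→C: (10)(-2) − (19)(13) = -267
C→D: (19)(-3) − (24)(-2) = -9
D→E: (24)(-25) − (-1)(-3) = -603
E→F: (-1)(-1) − (-22)(-25) = -549
F→A: (-22)(14) − (-13)(-1) = -321
Σ = -2058
Area = |Σ|/2 = 1029.

1029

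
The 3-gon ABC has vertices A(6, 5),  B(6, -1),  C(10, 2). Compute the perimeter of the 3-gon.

|AB| = √((0)² + (-6)²) = √36 = 6
|BC| = √((4)² + (3)²) = √25 = 5
|CA| = √((-4)² + (3)²) = √25 = 5
Perimeter = 6 + 5 + 5 = 16.

16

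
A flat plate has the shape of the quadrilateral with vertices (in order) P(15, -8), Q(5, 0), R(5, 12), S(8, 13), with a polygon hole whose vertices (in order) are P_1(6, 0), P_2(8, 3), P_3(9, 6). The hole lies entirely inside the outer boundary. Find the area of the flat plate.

Outer boundary:
Σ = (40) + (60) + (-31) + (-259) = -190
Area = |Σ|/2 = 95.
Hole:
Apply the shoelace formula: 2A = Σ (x_i·y_{i+1} − x_{i+1}·y_i), indices taken mod 3.
P_1→P_2: (6)(3) − (8)(0) = 18
P_2→P_3: (8)(6) − (9)(3) = 21
P_3→P_1: (9)(0) − (6)(6) = -36
Σ = 3
Area = |Σ|/2 = 1.5.
Net area = 95 − 1.5 = 93.5.

93.5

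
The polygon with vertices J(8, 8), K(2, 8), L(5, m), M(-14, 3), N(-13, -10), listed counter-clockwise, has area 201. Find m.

The doubled signed area Σ (x_i y_{i+1} − x_{i+1} y_i) is linear in m.
With m=0 it equals 178; the coefficient of m is 16 (from the two edges through L).
So 16·m + 178 = 2·201 = 402 ⇒ m = 14.

14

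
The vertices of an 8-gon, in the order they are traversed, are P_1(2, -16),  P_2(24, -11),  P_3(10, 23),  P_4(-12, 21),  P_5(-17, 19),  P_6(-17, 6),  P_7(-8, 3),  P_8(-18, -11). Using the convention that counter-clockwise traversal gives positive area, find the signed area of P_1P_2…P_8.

1154.5

Apply Gauss's area formula: 2A = Σ (x_i·y_{i+1} − x_{i+1}·y_i), indices taken mod 8.
Σ = (362) + (662) + (486) + (129) + (221) + (-3) + (142) + (310) = 2309
Signed area = Σ/2 = 1154.5 (positive ⇒ counter-clockwise traversal).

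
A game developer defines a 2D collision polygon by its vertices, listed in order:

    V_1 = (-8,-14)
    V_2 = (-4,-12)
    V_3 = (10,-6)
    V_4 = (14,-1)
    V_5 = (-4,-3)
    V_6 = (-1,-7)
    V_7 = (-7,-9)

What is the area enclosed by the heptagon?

Apply the shoelace formula: 2A = Σ (x_i·y_{i+1} − x_{i+1}·y_i), indices taken mod 7.
Cross-terms: 40, 144, 74, -46, 25, -40, 26  ⇒  Σ = 223
Area = |Σ|/2 = 111.5.

111.5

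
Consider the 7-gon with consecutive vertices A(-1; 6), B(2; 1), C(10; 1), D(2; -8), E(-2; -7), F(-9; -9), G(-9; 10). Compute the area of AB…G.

196.5

Cross-terms: -13, -8, -82, -30, -45, -171, -44  ⇒  Σ = -393
Area = |Σ|/2 = 196.5.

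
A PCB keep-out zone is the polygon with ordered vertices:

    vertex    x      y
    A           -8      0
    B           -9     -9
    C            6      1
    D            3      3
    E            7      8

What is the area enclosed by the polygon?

99.5

Apply the surveyor's formula: 2A = Σ (x_i·y_{i+1} − x_{i+1}·y_i), indices taken mod 5.
Cross-terms: 72, 45, 15, 3, 64  ⇒  Σ = 199
Area = |Σ|/2 = 99.5.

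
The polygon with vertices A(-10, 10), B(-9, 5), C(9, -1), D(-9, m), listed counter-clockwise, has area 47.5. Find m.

10

Write out the shoelace sum; only the two edges meeting at D involve m:
2·Area = [(9·m − (-9)·(-1)) + ((-9)·10 − (-10)·m)] + 4
       = 19·m + -95 = 95
⇒ m = 10.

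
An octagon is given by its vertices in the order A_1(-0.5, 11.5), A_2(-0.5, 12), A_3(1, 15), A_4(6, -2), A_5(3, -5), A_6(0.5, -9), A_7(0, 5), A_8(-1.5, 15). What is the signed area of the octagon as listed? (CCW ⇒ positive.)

-80

Σ = (-0.25) + (-19.5) + (-92) + (-24) + (-24.5) + (2.5) + (7.5) + (-9.75) = -160
Signed area = Σ/2 = -80 (negative ⇒ clockwise traversal).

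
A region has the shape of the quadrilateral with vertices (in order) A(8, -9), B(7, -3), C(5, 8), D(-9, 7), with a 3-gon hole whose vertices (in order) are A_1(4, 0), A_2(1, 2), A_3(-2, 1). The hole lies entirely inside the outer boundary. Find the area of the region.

Outer boundary:
A→B: (8)(-3) − (7)(-9) = 39
B→C: (7)(8) − (5)(-3) = 71
C→D: (5)(7) − (-9)(8) = 107
D→A: (-9)(-9) − (8)(7) = 25
Σ = 242
Area = |Σ|/2 = 121.
Hole:
Cross-terms: 8, 5, -4  ⇒  Σ = 9
Area = |Σ|/2 = 4.5.
Net area = 121 − 4.5 = 116.5.

116.5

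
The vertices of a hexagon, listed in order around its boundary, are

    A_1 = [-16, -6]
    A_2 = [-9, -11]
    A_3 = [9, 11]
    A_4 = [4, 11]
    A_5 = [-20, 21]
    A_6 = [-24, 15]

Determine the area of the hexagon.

534.5

Σ = (122) + (0) + (55) + (304) + (204) + (384) = 1069
Area = |Σ|/2 = 534.5.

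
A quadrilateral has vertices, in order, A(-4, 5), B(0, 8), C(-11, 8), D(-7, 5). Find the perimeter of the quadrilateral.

|AB| = √((4)² + (3)²) = √25 = 5
|BC| = √((-11)² + (0)²) = √121 = 11
|CD| = √((4)² + (-3)²) = √25 = 5
|DA| = √((3)² + (0)²) = √9 = 3
Perimeter = 5 + 11 + 5 + 3 = 24.

24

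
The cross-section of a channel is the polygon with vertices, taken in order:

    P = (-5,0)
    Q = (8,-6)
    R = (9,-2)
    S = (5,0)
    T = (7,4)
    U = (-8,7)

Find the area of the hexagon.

107

Apply the surveyor's formula: 2A = Σ (x_i·y_{i+1} − x_{i+1}·y_i), indices taken mod 6.
P→Q: (-5)(-6) − (8)(0) = 30
Q→R: (8)(-2) − (9)(-6) = 38
R→S: (9)(0) − (5)(-2) = 10
S→T: (5)(4) − (7)(0) = 20
T→U: (7)(7) − (-8)(4) = 81
U→P: (-8)(0) − (-5)(7) = 35
Σ = 214
Area = |Σ|/2 = 107.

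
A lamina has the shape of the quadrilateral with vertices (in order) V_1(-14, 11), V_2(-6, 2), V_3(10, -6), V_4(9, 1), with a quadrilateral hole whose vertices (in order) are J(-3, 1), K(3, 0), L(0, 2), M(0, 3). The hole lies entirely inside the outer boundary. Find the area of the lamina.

109.5

Outer boundary:
Σ = (38) + (16) + (64) + (113) = 231
Area = |Σ|/2 = 115.5.
Hole:
Apply the shoelace (surveyor's) formula: 2A = Σ (x_i·y_{i+1} − x_{i+1}·y_i), indices taken mod 4.
Σ = (-3) + (6) + (0) + (9) = 12
Area = |Σ|/2 = 6.
Net area = 115.5 − 6 = 109.5.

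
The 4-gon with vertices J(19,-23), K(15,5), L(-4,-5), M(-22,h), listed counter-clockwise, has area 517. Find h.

-11

The doubled signed area Σ (x_i y_{i+1} − x_{i+1} y_i) is linear in h.
With h=0 it equals 781; the coefficient of h is -23 (from the two edges through M).
So -23·h + 781 = 2·517 = 1034 ⇒ h = -11.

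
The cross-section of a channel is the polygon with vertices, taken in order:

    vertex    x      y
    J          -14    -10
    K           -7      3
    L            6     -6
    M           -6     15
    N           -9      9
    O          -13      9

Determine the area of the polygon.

169.5

Apply the shoelace formula: 2A = Σ (x_i·y_{i+1} − x_{i+1}·y_i), indices taken mod 6.
Σ = (-112) + (24) + (54) + (81) + (36) + (256) = 339
Area = |Σ|/2 = 169.5.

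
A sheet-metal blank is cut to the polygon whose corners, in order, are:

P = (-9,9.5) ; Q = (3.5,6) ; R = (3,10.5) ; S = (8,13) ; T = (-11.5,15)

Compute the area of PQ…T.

Cross-terms: -87.25, 18.75, -45, 269.5, 25.75  ⇒  Σ = 181.75
Area = |Σ|/2 = 90.875.

90.875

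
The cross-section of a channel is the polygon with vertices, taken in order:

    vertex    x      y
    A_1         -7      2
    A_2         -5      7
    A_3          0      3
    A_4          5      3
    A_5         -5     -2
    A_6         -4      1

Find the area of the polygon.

39

Σ = (-39) + (-15) + (-15) + (5) + (-13) + (-1) = -78
Area = |Σ|/2 = 39.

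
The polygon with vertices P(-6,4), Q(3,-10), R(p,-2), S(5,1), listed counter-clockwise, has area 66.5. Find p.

5

The doubled signed area Σ (x_i y_{i+1} − x_{i+1} y_i) is linear in p.
With p=0 it equals 78; the coefficient of p is 11 (from the two edges through R).
So 11·p + 78 = 2·66.5 = 133 ⇒ p = 5.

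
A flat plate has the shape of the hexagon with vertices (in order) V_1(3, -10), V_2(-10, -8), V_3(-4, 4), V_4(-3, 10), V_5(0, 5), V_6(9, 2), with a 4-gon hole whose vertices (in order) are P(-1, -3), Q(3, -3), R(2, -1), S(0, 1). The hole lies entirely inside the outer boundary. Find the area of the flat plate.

181

Outer boundary:
Apply Gauss's area formula: 2A = Σ (x_i·y_{i+1} − x_{i+1}·y_i), indices taken mod 6.
Σ = (-124) + (-72) + (-28) + (-15) + (-45) + (-96) = -380
Area = |Σ|/2 = 190.
Hole:
Apply the shoelace (surveyor's) formula: 2A = Σ (x_i·y_{i+1} − x_{i+1}·y_i), indices taken mod 4.
P→Q: (-1)(-3) − (3)(-3) = 12
Q→R: (3)(-1) − (2)(-3) = 3
R→S: (2)(1) − (0)(-1) = 2
S→P: (0)(-3) − (-1)(1) = 1
Σ = 18
Area = |Σ|/2 = 9.
Net area = 190 − 9 = 181.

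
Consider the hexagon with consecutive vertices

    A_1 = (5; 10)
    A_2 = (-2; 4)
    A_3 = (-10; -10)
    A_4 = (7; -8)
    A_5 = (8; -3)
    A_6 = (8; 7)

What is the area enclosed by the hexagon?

209

Σ = (40) + (60) + (150) + (43) + (80) + (45) = 418
Area = |Σ|/2 = 209.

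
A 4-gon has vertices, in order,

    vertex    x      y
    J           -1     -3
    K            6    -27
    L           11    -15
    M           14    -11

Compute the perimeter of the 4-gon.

60

|JK| = √((7)² + (-24)²) = √625 = 25
|KL| = √((5)² + (12)²) = √169 = 13
|LM| = √((3)² + (4)²) = √25 = 5
|MJ| = √((-15)² + (8)²) = √289 = 17
Perimeter = 25 + 13 + 5 + 17 = 60.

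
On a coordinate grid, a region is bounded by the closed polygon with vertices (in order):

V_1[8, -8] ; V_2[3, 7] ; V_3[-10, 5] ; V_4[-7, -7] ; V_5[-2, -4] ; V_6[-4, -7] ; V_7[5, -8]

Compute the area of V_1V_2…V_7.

Σ = (80) + (85) + (105) + (14) + (-2) + (67) + (24) = 373
Area = |Σ|/2 = 186.5.

186.5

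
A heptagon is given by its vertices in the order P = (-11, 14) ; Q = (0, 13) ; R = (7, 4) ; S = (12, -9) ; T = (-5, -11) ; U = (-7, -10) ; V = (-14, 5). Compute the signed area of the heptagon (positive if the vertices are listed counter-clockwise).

Apply the shoelace (surveyor's) formula: 2A = Σ (x_i·y_{i+1} − x_{i+1}·y_i), indices taken mod 7.
Cross-terms: -143, -91, -111, -177, -27, -175, -141  ⇒  Σ = -865
Signed area = Σ/2 = -432.5 (negative ⇒ clockwise traversal).

-432.5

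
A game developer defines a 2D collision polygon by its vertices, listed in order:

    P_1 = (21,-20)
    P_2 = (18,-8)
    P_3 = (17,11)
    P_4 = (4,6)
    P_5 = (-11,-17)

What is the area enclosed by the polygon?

579.5

Σ = (192) + (334) + (58) + (-2) + (577) = 1159
Area = |Σ|/2 = 579.5.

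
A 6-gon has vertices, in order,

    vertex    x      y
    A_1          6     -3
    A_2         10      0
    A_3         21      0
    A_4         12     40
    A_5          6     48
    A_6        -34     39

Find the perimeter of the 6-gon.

|A_1A_2| = √((4)² + (3)²) = √25 = 5
|A_2A_3| = √((11)² + (0)²) = √121 = 11
|A_3A_4| = √((-9)² + (40)²) = √1681 = 41
|A_4A_5| = √((-6)² + (8)²) = √100 = 10
|A_5A_6| = √((-40)² + (-9)²) = √1681 = 41
|A_6A_1| = √((40)² + (-42)²) = √3364 = 58
Perimeter = 5 + 11 + 41 + 10 + 41 + 58 = 166.

166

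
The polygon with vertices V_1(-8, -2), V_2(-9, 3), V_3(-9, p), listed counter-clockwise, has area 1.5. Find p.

0

The doubled signed area Σ (x_i y_{i+1} − x_{i+1} y_i) is linear in p.
With p=0 it equals 3; the coefficient of p is -1 (from the two edges through V_3).
So -1·p + 3 = 2·1.5 = 3 ⇒ p = 0.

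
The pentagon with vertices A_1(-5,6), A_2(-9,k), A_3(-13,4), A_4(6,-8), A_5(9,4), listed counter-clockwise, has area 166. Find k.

The doubled signed area Σ (x_i y_{i+1} − x_{i+1} y_i) is linear in k.
With k=0 it equals 268; the coefficient of k is 8 (from the two edges through A_2).
So 8·k + 268 = 2·166 = 332 ⇒ k = 8.

8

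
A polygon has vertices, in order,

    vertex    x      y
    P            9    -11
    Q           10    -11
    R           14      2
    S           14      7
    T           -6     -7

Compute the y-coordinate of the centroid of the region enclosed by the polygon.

Apply the surveyor's formula. First the cross-terms c_i = x_i·y_{i+1} − x_{i+1}·y_i:
  11, 174, 70, -56, 129  ⇒  2A = 328, A = 164.
Then Σ (y_i + y_{i+1})·c_i = -3500, so ȳ = -3500 / (6·164) = -875/246.

-875/246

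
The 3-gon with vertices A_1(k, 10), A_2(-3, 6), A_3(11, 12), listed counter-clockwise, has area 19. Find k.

Write out the shoelace sum; only the two edges meeting at A_1 involve k:
2·Area = [(11·10 − k·12) + (k·6 − (-3)·10)] + -102
       = -6·k + 38 = 38
⇒ k = 0.

0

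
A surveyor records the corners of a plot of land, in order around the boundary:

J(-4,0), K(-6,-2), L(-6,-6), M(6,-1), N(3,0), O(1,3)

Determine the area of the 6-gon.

Cross-terms: 8, 24, 42, 3, 9, 12  ⇒  Σ = 98
Area = |Σ|/2 = 49.

49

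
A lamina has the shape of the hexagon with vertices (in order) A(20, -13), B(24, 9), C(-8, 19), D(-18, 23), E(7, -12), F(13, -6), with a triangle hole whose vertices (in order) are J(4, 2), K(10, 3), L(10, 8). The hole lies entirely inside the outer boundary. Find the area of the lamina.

Outer boundary:
Apply the shoelace (surveyor's) formula: 2A = Σ (x_i·y_{i+1} − x_{i+1}·y_i), indices taken mod 6.
Cross-terms: 492, 528, 158, 55, 114, -49  ⇒  Σ = 1298
Area = |Σ|/2 = 649.
Hole:
Σ = (-8) + (50) + (-12) = 30
Area = |Σ|/2 = 15.
Net area = 649 − 15 = 634.

634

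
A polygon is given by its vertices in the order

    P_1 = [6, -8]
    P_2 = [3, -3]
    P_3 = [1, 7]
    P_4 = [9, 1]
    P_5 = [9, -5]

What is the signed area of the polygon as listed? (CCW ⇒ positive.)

Apply the surveyor's formula: 2A = Σ (x_i·y_{i+1} − x_{i+1}·y_i), indices taken mod 5.
Σ = (6) + (24) + (-62) + (-54) + (-42) = -128
Signed area = Σ/2 = -64 (negative ⇒ clockwise traversal).

-64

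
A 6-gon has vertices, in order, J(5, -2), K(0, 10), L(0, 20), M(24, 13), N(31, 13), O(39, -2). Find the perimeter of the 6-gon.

106

|JK| = √((-5)² + (12)²) = √169 = 13
|KL| = √((0)² + (10)²) = √100 = 10
|LM| = √((24)² + (-7)²) = √625 = 25
|MN| = √((7)² + (0)²) = √49 = 7
|NO| = √((8)² + (-15)²) = √289 = 17
|OJ| = √((-34)² + (0)²) = √1156 = 34
Perimeter = 13 + 10 + 25 + 7 + 17 + 34 = 106.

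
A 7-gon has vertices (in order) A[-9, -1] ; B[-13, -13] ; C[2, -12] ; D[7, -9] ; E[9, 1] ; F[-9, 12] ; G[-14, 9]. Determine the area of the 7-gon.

Apply the surveyor's formula: 2A = Σ (x_i·y_{i+1} − x_{i+1}·y_i), indices taken mod 7.
Σ = (104) + (182) + (66) + (88) + (117) + (87) + (95) = 739
Area = |Σ|/2 = 369.5.

369.5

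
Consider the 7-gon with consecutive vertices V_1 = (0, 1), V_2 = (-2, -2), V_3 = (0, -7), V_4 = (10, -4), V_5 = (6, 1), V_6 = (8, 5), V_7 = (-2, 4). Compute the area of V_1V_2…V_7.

Σ = (2) + (14) + (70) + (34) + (22) + (42) + (-2) = 182
Area = |Σ|/2 = 91.

91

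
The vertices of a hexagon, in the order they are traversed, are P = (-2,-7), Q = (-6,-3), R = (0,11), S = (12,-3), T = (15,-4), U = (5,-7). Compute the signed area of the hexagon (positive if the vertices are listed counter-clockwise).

Apply the shoelace formula: 2A = Σ (x_i·y_{i+1} − x_{i+1}·y_i), indices taken mod 6.
Σ = (-36) + (-66) + (-132) + (-3) + (-85) + (-49) = -371
Signed area = Σ/2 = -185.5 (negative ⇒ clockwise traversal).

-185.5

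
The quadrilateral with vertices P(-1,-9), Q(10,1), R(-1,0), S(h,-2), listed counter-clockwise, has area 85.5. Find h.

Write out the shoelace sum; only the two edges meeting at S involve h:
2·Area = [((-1)·(-2) − h·0) + (h·(-9) − (-1)·(-2))] + 90
       = -9·h + 90 = 171
⇒ h = -9.

-9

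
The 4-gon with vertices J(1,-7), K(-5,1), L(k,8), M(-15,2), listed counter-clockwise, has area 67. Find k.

-15

The doubled signed area Σ (x_i y_{i+1} − x_{i+1} y_i) is linear in k.
With k=0 it equals 149; the coefficient of k is 1 (from the two edges through L).
So 1·k + 149 = 2·67 = 134 ⇒ k = -15.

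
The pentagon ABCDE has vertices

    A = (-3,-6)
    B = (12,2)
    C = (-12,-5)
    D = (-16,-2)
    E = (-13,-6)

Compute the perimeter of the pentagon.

|AB| = √((15)² + (8)²) = √289 = 17
|BC| = √((-24)² + (-7)²) = √625 = 25
|CD| = √((-4)² + (3)²) = √25 = 5
|DE| = √((3)² + (-4)²) = √25 = 5
|EA| = √((10)² + (0)²) = √100 = 10
Perimeter = 17 + 25 + 5 + 5 + 10 = 62.

62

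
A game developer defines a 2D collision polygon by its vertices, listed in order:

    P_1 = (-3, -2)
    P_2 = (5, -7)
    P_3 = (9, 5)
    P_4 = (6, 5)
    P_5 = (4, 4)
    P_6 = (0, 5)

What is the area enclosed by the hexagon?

Σ = (31) + (88) + (15) + (4) + (20) + (15) = 173
Area = |Σ|/2 = 86.5.

86.5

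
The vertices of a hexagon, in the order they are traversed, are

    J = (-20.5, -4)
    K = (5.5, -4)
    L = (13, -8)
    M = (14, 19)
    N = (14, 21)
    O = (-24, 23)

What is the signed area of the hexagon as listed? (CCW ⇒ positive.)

Apply the surveyor's formula: 2A = Σ (x_i·y_{i+1} − x_{i+1}·y_i), indices taken mod 6.
Σ = (104) + (8) + (359) + (28) + (826) + (567.5) = 1892.5
Signed area = Σ/2 = 946.25 (positive ⇒ counter-clockwise traversal).

946.25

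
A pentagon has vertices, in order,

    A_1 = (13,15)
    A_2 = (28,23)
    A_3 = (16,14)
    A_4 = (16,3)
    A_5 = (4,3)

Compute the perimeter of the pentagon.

|A_1A_2| = √((15)² + (8)²) = √289 = 17
|A_2A_3| = √((-12)² + (-9)²) = √225 = 15
|A_3A_4| = √((0)² + (-11)²) = √121 = 11
|A_4A_5| = √((-12)² + (0)²) = √144 = 12
|A_5A_1| = √((9)² + (12)²) = √225 = 15
Perimeter = 17 + 15 + 11 + 12 + 15 = 70.

70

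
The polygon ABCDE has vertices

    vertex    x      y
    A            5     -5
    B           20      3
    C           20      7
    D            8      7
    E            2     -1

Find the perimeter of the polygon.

48

|AB| = √((15)² + (8)²) = √289 = 17
|BC| = √((0)² + (4)²) = √16 = 4
|CD| = √((-12)² + (0)²) = √144 = 12
|DE| = √((-6)² + (-8)²) = √100 = 10
|EA| = √((3)² + (-4)²) = √25 = 5
Perimeter = 17 + 4 + 12 + 10 + 5 = 48.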